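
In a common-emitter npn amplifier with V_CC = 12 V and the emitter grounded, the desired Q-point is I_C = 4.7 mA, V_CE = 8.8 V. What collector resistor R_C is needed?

Collector loop: V_CC = I_C·R_C + V_CE.
R_C = (V_CC − V_CE)/I_C = (12 − 8.8)/4.7 = 0.681 kΩ.

R_C ≈ 0.68 kΩ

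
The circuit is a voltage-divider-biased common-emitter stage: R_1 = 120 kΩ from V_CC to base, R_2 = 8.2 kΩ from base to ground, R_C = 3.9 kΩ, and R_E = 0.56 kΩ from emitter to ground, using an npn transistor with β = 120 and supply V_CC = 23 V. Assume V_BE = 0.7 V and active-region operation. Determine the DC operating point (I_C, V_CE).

I_C ≈ 1.2 mA, V_CE ≈ 18 V

Thevenize the base divider: V_Th = V_CC·R_2/(R_1+R_2) = 23×8.2/128 = 1.47 V, R_Th = R_1‖R_2 = 7.68 kΩ.
Base-emitter loop: V_Th = I_B·R_Th + V_BE + (β+1)I_B·R_E, so I_B = (1.47 − 0.7) / (7.68 + 121×0.56) = 0.0102 mA.
I_C = β·I_B = 120×0.0102 = 1.23 mA, and I_E = (β+1)I_B = 1.24 mA.
V_CE = V_CC − I_C·R_C − I_E·R_E = 23 − 1.23×3.9 − 1.24×0.56 = 17.5 V.
V_CE = 17.5 V > 0.2 V confirms active-region operation.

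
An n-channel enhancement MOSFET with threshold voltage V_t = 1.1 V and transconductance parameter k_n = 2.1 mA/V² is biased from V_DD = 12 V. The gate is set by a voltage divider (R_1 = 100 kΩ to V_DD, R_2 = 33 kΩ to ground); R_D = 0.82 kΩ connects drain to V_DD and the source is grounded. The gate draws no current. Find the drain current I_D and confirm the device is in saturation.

V_G = V_DD·R_2/(R_1+R_2) = 12×33/133 = 2.98 V. With the source grounded, V_GS = V_G = 2.98 V.
Assume saturation: I_D = (k_n/2)(V_GS − V_t)² = (2.1/2)×(2.98 − 1.1)² = 1.05×1.88² = 3.7 mA.
V_DS = V_DD − I_D·R_D = 12 − 3.7×0.82 = 8.97 V.
Saturation requires V_DS ≥ V_GS − V_t = 1.88 V; 8.97 ≥ 1.88 ✓.

I_D ≈ 3.7 mA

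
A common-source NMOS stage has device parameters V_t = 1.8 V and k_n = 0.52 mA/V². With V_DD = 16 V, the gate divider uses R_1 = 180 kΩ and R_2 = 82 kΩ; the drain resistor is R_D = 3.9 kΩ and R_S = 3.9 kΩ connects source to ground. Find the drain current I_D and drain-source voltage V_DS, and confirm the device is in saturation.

I_D ≈ 0.48 mA, V_DS ≈ 12 V

V_G = V_DD·R_2/(R_1+R_2) = 16×82/262 = 5.01 V.
Assume saturation: I_D = (k_n/2)(V_GS − V_t)² with V_GS = V_G − I_D·R_S = 5.01 − 3.9·I_D.
Substituting gives 3.95·I_D² − 7.51·I_D + 2.68 = 0, with roots I_D = 0.476 or 1.42 mA.
The root I_D = 1.42 mA gives V_GS = -0.539 V ≤ V_t, so take I_D = 0.476 mA.
Then V_GS = 3.15 V and V_DS = V_DD − I_D(R_D+R_S) = 16 − 0.476×7.8 = 12.3 V.
Saturation requires V_DS ≥ V_GS − V_t = 1.35 V; 12.3 ≥ 1.35 ✓.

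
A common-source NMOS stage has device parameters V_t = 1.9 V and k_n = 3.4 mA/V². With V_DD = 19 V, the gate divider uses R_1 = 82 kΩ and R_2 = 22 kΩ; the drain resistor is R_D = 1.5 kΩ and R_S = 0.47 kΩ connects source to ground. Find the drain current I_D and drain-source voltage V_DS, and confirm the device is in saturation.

I_D ≈ 2.1 mA, V_DS ≈ 15 V

V_G = V_DD·R_2/(R_1+R_2) = 19×22/104 = 4.02 V.
Assume saturation: I_D = (k_n/2)(V_GS − V_t)² with V_GS = V_G − I_D·R_S = 4.02 − 0.47·I_D.
Substituting gives 0.376·I_D² − 4.39·I_D + 7.63 = 0, with roots I_D = 2.13 or 9.55 mA.
The root I_D = 9.55 mA gives V_GS = -0.47 V ≤ V_t, so take I_D = 2.13 mA.
Then V_GS = 3.02 V and V_DS = V_DD − I_D(R_D+R_S) = 19 − 2.13×1.97 = 14.8 V.
Saturation requires V_DS ≥ V_GS − V_t = 1.12 V; 14.8 ≥ 1.12 ✓.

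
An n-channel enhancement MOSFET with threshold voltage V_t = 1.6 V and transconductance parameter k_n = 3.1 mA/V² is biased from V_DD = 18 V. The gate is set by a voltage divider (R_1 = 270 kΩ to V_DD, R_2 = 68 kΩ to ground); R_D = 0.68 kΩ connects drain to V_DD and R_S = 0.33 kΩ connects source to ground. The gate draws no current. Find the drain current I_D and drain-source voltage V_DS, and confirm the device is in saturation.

V_G = V_DD·R_2/(R_1+R_2) = 18×68/338 = 3.62 V.
Assume saturation: I_D = (k_n/2)(V_GS − V_t)² with V_GS = V_G − I_D·R_S = 3.62 − 0.33·I_D.
Substituting gives 0.169·I_D² − 3.07·I_D + 6.33 = 0, with roots I_D = 2.37 or 15.8 mA.
The root I_D = 15.8 mA gives V_GS = -1.59 V ≤ V_t, so take I_D = 2.37 mA.
Then V_GS = 2.84 V and V_DS = V_DD − I_D(R_D+R_S) = 18 − 2.37×1.01 = 15.6 V.
Saturation requires V_DS ≥ V_GS − V_t = 1.24 V; 15.6 ≥ 1.24 ✓.

I_D ≈ 2.4 mA, V_DS ≈ 16 V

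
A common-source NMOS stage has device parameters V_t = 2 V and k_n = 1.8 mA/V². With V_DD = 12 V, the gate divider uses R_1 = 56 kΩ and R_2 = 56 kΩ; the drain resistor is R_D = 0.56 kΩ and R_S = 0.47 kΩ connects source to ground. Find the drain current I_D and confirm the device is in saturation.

I_D ≈ 4 mA

V_G = V_DD·R_2/(R_1+R_2) = 12×56/112 = 6 V.
Assume saturation: I_D = (k_n/2)(V_GS − V_t)² with V_GS = V_G − I_D·R_S = 6 − 0.47·I_D.
Substituting gives 0.199·I_D² − 4.38·I_D + 14.4 = 0, with roots I_D = 4.02 or 18 mA.
The root I_D = 18 mA gives V_GS = -2.48 V ≤ V_t, so take I_D = 4.02 mA.
Then V_GS = 4.11 V and V_DS = V_DD − I_D(R_D+R_S) = 12 − 4.02×1.03 = 7.86 V.
Saturation requires V_DS ≥ V_GS − V_t = 2.11 V; 7.86 ≥ 2.11 ✓.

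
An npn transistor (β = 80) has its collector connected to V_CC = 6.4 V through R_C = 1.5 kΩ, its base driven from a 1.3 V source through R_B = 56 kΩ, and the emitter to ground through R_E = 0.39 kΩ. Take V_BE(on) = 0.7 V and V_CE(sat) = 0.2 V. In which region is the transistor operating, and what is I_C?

Assume active. Base-emitter loop: I_B = (V_BB − V_BE)/(R_B + (β+1)R_E) = (1.3 − 0.7)/(56 + 81×0.39) = 0.00685 mA.
I_C = β·I_B = 80×0.00685 = 0.548 mA.
V_CE = V_CC − I_C·R_C − I_E·R_E = 6.4 − 0.548×1.5 − 0.555×0.39 = 5.36 V > V_CE(sat), so the active-region assumption holds.

active; I_C ≈ 0.55 mA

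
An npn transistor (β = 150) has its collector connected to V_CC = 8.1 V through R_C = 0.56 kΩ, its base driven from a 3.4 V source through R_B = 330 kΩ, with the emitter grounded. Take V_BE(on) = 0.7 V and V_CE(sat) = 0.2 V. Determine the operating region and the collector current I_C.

active; I_C ≈ 1.2 mA

Assume active. Base-emitter loop: I_B = (V_BB − V_BE)/R_B = (3.4 − 0.7)/330 = 0.00818 mA.
I_C = β·I_B = 150×0.00818 = 1.23 mA.
V_CE = V_CC − I_C·R_C = 8.1 − 1.23×0.56 = 7.41 V > V_CE(sat), so the active-region assumption holds.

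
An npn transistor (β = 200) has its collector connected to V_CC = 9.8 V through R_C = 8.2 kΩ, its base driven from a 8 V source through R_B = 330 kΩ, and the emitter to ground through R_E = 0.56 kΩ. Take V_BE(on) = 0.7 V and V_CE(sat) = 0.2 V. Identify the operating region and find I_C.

Assume active: I_B = (8 − 0.7)/(330 + 201×0.56) = 0.0165 mA, I_C = β·I_B = 3.3 mA.
Then V_CE = 9.8 − 3.3×8.2 − 3.32×0.56 = -19.1 V < 0.2 V — the active assumption fails.
Re-solve with V_CE = 0.2 V. KCL at the emitter: V_E/R_E = (V_BB−0.7−V_E)/R_B + (V_CC−0.2−V_E)/R_C, giving V_E = 0.624 V.
I_C = (V_CC − 0.2 − V_E)/R_C = (9.6 − 0.624)/8.2 = 1.09 mA.
Check: I_B = (7.3 − 0.624)/330 = 0.0202 mA, and β·I_B = 4.05 mA > I_C, confirming saturation.

saturation; I_C ≈ 1.1 mA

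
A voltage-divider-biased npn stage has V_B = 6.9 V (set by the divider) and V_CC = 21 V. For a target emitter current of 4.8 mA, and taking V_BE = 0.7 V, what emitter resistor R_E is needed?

V_E = V_B − V_BE = 6.9 − 0.7 = 6.2 V.
R_E = V_E / I_E = 6.2 / 4.8 = 1.29 kΩ.

R_E ≈ 1.3 kΩ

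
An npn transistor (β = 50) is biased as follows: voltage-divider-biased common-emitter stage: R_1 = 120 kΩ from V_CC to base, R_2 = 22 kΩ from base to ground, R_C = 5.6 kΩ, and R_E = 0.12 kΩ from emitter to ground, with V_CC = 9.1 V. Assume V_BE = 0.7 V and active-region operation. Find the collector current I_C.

I_C ≈ 1.4 mA

Thevenize the base divider: V_Th = V_CC·R_2/(R_1+R_2) = 9.1×22/142 = 1.41 V, R_Th = R_1‖R_2 = 18.6 kΩ.
Base-emitter loop: V_Th = I_B·R_Th + V_BE + (β+1)I_B·R_E, so I_B = (1.41 − 0.7) / (18.6 + 51×0.12) = 0.0287 mA.
I_C = β·I_B = 50×0.0287 = 1.44 mA, and I_E = (β+1)I_B = 1.47 mA.
V_CE = V_CC − I_C·R_C − I_E·R_E = 9.1 − 1.44×5.6 − 1.47×0.12 = 0.881 V.
V_CE = 0.881 V > 0.2 V confirms active-region operation.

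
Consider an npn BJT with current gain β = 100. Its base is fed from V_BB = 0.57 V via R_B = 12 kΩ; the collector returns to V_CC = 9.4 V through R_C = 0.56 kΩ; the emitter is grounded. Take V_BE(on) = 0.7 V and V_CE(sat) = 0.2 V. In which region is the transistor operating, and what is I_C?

cutoff; I_C ≈ 0

V_BB = 0.57 V ≤ V_BE(on) = 0.7 V, so the base-emitter junction is not forward biased.
The transistor is in cutoff: I_B = I_C = 0.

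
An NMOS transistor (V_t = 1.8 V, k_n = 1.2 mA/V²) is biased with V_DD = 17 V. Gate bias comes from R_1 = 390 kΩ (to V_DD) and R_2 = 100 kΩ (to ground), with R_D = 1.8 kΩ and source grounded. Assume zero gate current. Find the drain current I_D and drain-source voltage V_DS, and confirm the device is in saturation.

I_D ≈ 1.7 mA, V_DS ≈ 14 V

V_G = V_DD·R_2/(R_1+R_2) = 17×100/490 = 3.47 V. With the source grounded, V_GS = V_G = 3.47 V.
Assume saturation: I_D = (k_n/2)(V_GS − V_t)² = (1.2/2)×(3.47 − 1.8)² = 0.6×1.67² = 1.67 mA.
V_DS = V_DD − I_D·R_D = 17 − 1.67×1.8 = 14 V.
Saturation requires V_DS ≥ V_GS − V_t = 1.67 V; 14 ≥ 1.67 ✓.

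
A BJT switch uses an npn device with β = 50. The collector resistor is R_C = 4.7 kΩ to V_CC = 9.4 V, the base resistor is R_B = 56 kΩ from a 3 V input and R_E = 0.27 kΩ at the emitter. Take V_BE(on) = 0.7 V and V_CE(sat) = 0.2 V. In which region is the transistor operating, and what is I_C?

active; I_C ≈ 1.6 mA

Assume active. Base-emitter loop: I_B = (V_BB − V_BE)/(R_B + (β+1)R_E) = (3 − 0.7)/(56 + 51×0.27) = 0.033 mA.
I_C = β·I_B = 50×0.033 = 1.65 mA.
V_CE = V_CC − I_C·R_C − I_E·R_E = 9.4 − 1.65×4.7 − 1.68×0.27 = 1.2 V > V_CE(sat), so the active-region assumption holds.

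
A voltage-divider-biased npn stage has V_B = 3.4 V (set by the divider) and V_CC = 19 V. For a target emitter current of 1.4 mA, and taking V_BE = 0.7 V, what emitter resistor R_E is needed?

R_E ≈ 1.9 kΩ

V_E = V_B − V_BE = 3.4 − 0.7 = 2.7 V.
R_E = V_E / I_E = 2.7 / 1.4 = 1.93 kΩ.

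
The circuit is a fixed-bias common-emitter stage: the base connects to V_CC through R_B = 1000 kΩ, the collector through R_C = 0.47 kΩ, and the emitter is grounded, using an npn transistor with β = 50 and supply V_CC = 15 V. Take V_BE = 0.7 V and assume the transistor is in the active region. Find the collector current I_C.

Base loop: V_CC = I_B·R_B + V_BE, so I_B = (15 − 0.7)/1000 kΩ = 0.0143 mA.
In the active region I_C = β·I_B = 50 × 0.0143 = 0.715 mA.
Collector loop: V_CE = V_CC − I_C·R_C = 15 − 0.715×0.47 = 14.7 V.
Since V_CE = 14.7 V > V_CE(sat) ≈ 0.2 V, the transistor is in the active region as assumed.

I_C ≈ 0.71 mA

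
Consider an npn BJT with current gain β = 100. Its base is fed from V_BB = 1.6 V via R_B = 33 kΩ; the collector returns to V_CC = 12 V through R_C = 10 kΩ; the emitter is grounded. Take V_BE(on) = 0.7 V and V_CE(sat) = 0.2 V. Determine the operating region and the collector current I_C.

Assume active: I_B = (1.6 − 0.7)/33 = 0.0273 mA, giving I_C = β·I_B = 2.73 mA.
But then V_CE = 12 − 2.73×10 = -15.3 V < V_CE(sat) = 0.2 V — impossible in the active region.
So the transistor is saturated. With V_CE = 0.2 V, I_C = (V_CC − 0.2)/R_C = 11.8/10 = 1.18 mA.
Check: β·I_B = 2.73 mA > I_C = 1.18 mA, confirming saturation.

saturation; I_C ≈ 1.2 mA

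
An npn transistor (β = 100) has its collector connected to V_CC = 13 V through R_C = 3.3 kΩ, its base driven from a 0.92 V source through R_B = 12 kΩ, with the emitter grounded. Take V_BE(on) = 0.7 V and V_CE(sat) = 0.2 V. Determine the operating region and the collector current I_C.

Assume active. Base-emitter loop: I_B = (V_BB − V_BE)/R_B = (0.92 − 0.7)/12 = 0.0183 mA.
I_C = β·I_B = 100×0.0183 = 1.83 mA.
V_CE = V_CC − I_C·R_C = 13 − 1.83×3.3 = 6.95 V > V_CE(sat), so the active-region assumption holds.

active; I_C ≈ 1.8 mA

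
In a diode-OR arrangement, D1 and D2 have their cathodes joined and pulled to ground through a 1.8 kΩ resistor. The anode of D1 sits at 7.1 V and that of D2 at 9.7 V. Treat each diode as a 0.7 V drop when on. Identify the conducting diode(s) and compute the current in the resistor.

Assume both conduct. Then node N would need to be at both 7.1−0.7 = 6.4 V and 9.7−0.7 = 9 V, which is impossible.
Assume only D2 conducts: V_N = 9.7 − 0.7 = 9 V, so I_R = 9/1.8 = 5 mA.
Check D1: its anode-to-cathode voltage is 7.1 − 9 = -1.9 V < 0.7 V, so it is off. The assumption is consistent.

Only D2 conducts; I_R ≈ 5 mA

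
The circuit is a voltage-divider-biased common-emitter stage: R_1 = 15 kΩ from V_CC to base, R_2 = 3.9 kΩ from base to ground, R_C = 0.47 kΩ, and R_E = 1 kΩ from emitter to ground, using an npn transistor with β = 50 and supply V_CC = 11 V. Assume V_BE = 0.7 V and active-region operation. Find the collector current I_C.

I_C ≈ 1.5 mA

Thevenize the base divider: V_Th = V_CC·R_2/(R_1+R_2) = 11×3.9/18.9 = 2.27 V, R_Th = R_1‖R_2 = 3.1 kΩ.
Base-emitter loop: V_Th = I_B·R_Th + V_BE + (β+1)I_B·R_E, so I_B = (2.27 − 0.7) / (3.1 + 51×1) = 0.029 mA.
I_C = β·I_B = 50×0.029 = 1.45 mA, and I_E = (β+1)I_B = 1.48 mA.
V_CE = V_CC − I_C·R_C − I_E·R_E = 11 − 1.45×0.47 − 1.48×1 = 8.84 V.
V_CE = 8.84 V > 0.2 V confirms active-region operation.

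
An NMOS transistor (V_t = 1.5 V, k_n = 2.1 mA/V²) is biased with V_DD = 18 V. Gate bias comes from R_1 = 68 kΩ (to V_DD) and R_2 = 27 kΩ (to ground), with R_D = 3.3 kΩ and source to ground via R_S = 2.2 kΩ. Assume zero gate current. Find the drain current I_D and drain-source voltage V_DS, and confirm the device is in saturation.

V_G = V_DD·R_2/(R_1+R_2) = 18×27/95 = 5.12 V.
Assume saturation: I_D = (k_n/2)(V_GS − V_t)² with V_GS = V_G − I_D·R_S = 5.12 − 2.2·I_D.
Substituting gives 5.08·I_D² − 17.7·I_D + 13.7 = 0, with roots I_D = 1.16 or 2.32 mA.
The root I_D = 2.32 mA gives V_GS = 0.0139 V ≤ V_t, so take I_D = 1.16 mA.
Then V_GS = 2.55 V and V_DS = V_DD − I_D(R_D+R_S) = 18 − 1.16×5.5 = 11.6 V.
Saturation requires V_DS ≥ V_GS − V_t = 1.05 V; 11.6 ≥ 1.05 ✓.

I_D ≈ 1.2 mA, V_DS ≈ 12 V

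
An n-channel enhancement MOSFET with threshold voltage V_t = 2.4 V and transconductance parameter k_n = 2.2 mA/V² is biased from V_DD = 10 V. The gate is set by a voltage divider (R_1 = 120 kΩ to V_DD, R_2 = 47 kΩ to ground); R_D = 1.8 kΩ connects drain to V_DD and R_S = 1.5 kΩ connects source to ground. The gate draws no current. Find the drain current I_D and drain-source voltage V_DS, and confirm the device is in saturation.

I_D ≈ 0.088 mA, V_DS ≈ 9.7 V

V_G = V_DD·R_2/(R_1+R_2) = 10×47/167 = 2.81 V.
Assume saturation: I_D = (k_n/2)(V_GS − V_t)² with V_GS = V_G − I_D·R_S = 2.81 − 1.5·I_D.
Substituting gives 2.48·I_D² − 2.37·I_D + 0.189 = 0, with roots I_D = 0.0878 or 0.869 mA.
The root I_D = 0.869 mA gives V_GS = 1.51 V ≤ V_t, so take I_D = 0.0878 mA.
Then V_GS = 2.68 V and V_DS = V_DD − I_D(R_D+R_S) = 10 − 0.0878×3.3 = 9.71 V.
Saturation requires V_DS ≥ V_GS − V_t = 0.283 V; 9.71 ≥ 0.283 ✓.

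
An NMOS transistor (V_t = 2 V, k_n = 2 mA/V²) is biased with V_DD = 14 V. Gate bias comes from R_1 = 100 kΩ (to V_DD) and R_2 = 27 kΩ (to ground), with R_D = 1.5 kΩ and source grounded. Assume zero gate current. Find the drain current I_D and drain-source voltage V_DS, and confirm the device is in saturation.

I_D ≈ 0.95 mA, V_DS ≈ 13 V

V_G = V_DD·R_2/(R_1+R_2) = 14×27/127 = 2.98 V. With the source grounded, V_GS = V_G = 2.98 V.
Assume saturation: I_D = (k_n/2)(V_GS − V_t)² = (2/2)×(2.98 − 2)² = 1×0.976² = 0.953 mA.
V_DS = V_DD − I_D·R_D = 14 − 0.953×1.5 = 12.6 V.
Saturation requires V_DS ≥ V_GS − V_t = 0.976 V; 12.6 ≥ 0.976 ✓.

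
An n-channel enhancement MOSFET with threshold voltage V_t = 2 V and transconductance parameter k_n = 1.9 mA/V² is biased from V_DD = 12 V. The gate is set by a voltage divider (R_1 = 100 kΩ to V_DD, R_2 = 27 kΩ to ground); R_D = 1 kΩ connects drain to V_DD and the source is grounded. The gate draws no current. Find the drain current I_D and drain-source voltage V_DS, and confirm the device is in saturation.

I_D ≈ 0.29 mA, V_DS ≈ 12 V

V_G = V_DD·R_2/(R_1+R_2) = 12×27/127 = 2.55 V. With the source grounded, V_GS = V_G = 2.55 V.
Assume saturation: I_D = (k_n/2)(V_GS − V_t)² = (1.9/2)×(2.55 − 2)² = 0.95×0.551² = 0.289 mA.
V_DS = V_DD − I_D·R_D = 12 − 0.289×1 = 11.7 V.
Saturation requires V_DS ≥ V_GS − V_t = 0.551 V; 11.7 ≥ 0.551 ✓.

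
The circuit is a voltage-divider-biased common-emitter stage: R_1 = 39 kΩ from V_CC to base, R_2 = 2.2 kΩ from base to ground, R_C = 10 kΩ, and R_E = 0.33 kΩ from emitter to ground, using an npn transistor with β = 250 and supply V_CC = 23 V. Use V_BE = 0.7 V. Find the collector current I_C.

Thevenize the base divider: V_Th = V_CC·R_2/(R_1+R_2) = 23×2.2/41.2 = 1.23 V, R_Th = R_1‖R_2 = 2.08 kΩ.
Base-emitter loop: V_Th = I_B·R_Th + V_BE + (β+1)I_B·R_E, so I_B = (1.23 − 0.7) / (2.08 + 251×0.33) = 0.00622 mA.
I_C = β·I_B = 250×0.00622 = 1.55 mA, and I_E = (β+1)I_B = 1.56 mA.
V_CE = V_CC − I_C·R_C − I_E·R_E = 23 − 1.55×10 − 1.56×0.33 = 6.93 V.
V_CE = 6.93 V > 0.2 V confirms active-region operation.

I_C ≈ 1.6 mA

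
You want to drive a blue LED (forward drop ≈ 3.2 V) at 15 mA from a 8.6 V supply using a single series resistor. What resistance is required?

R ≈ 0.36 kΩ

The resistor drops V_S − V_D = 8.6 − 3.2 = 5.4 V at 15 mA.
R = 5.4 V / 15 mA = 0.36 kΩ.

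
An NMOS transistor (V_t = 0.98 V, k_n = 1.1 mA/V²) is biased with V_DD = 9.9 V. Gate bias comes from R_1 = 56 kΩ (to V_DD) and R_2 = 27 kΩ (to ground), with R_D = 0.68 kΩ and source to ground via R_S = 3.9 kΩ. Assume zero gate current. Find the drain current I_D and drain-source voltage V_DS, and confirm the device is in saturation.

V_G = V_DD·R_2/(R_1+R_2) = 9.9×27/83 = 3.22 V.
Assume saturation: I_D = (k_n/2)(V_GS − V_t)² with V_GS = V_G − I_D·R_S = 3.22 − 3.9·I_D.
Substituting gives 8.37·I_D² − 10.6·I_D + 2.76 = 0, with roots I_D = 0.365 or 0.903 mA.
The root I_D = 0.903 mA gives V_GS = -0.301 V ≤ V_t, so take I_D = 0.365 mA.
Then V_GS = 1.8 V and V_DS = V_DD − I_D(R_D+R_S) = 9.9 − 0.365×4.58 = 8.23 V.
Saturation requires V_DS ≥ V_GS − V_t = 0.815 V; 8.23 ≥ 0.815 ✓.

I_D ≈ 0.37 mA, V_DS ≈ 8.2 V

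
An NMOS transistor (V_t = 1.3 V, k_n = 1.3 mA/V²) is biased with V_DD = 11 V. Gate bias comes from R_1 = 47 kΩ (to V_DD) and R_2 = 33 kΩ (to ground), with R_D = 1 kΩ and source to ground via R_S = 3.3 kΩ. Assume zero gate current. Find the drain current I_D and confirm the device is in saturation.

I_D ≈ 0.67 mA

V_G = V_DD·R_2/(R_1+R_2) = 11×33/80 = 4.54 V.
Assume saturation: I_D = (k_n/2)(V_GS − V_t)² with V_GS = V_G − I_D·R_S = 4.54 − 3.3·I_D.
Substituting gives 7.08·I_D² − 14.9·I_D + 6.81 = 0, with roots I_D = 0.673 or 1.43 mA.
The root I_D = 1.43 mA gives V_GS = -0.184 V ≤ V_t, so take I_D = 0.673 mA.
Then V_GS = 2.32 V and V_DS = V_DD − I_D(R_D+R_S) = 11 − 0.673×4.3 = 8.11 V.
Saturation requires V_DS ≥ V_GS − V_t = 1.02 V; 8.11 ≥ 1.02 ✓.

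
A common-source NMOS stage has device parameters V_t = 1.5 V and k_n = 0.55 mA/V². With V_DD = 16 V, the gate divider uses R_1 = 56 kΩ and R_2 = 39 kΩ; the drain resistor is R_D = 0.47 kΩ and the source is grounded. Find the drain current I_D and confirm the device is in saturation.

I_D ≈ 7.1 mA

V_G = V_DD·R_2/(R_1+R_2) = 16×39/95 = 6.57 V. With the source grounded, V_GS = V_G = 6.57 V.
Assume saturation: I_D = (k_n/2)(V_GS − V_t)² = (0.55/2)×(6.57 − 1.5)² = 0.275×5.07² = 7.06 mA.
V_DS = V_DD − I_D·R_D = 16 − 7.06×0.47 = 12.7 V.
Saturation requires V_DS ≥ V_GS − V_t = 5.07 V; 12.7 ≥ 5.07 ✓.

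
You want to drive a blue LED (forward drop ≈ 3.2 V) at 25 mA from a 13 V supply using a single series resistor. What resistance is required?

R ≈ 0.39 kΩ

The resistor drops V_S − V_D = 13 − 3.2 = 9.8 V at 25 mA.
R = 9.8 V / 25 mA = 0.392 kΩ.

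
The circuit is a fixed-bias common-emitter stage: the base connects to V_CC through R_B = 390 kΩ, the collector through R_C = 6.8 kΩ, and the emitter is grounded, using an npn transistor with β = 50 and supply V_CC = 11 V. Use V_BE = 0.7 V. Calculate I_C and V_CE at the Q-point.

Base loop: V_CC = I_B·R_B + V_BE, so I_B = (11 − 0.7)/390 kΩ = 0.0264 mA.
In the active region I_C = β·I_B = 50 × 0.0264 = 1.32 mA.
Collector loop: V_CE = V_CC − I_C·R_C = 11 − 1.32×6.8 = 2.02 V.
Since V_CE = 2.02 V > V_CE(sat) ≈ 0.2 V, the transistor is in the active region as assumed.

I_C ≈ 1.3 mA, V_CE ≈ 2 V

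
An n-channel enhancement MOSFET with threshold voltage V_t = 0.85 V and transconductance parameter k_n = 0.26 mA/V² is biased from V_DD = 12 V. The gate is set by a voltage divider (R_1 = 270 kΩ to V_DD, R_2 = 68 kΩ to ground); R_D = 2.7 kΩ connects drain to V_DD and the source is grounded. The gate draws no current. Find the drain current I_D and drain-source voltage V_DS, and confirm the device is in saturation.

V_G = V_DD·R_2/(R_1+R_2) = 12×68/338 = 2.41 V. With the source grounded, V_GS = V_G = 2.41 V.
Assume saturation: I_D = (k_n/2)(V_GS − V_t)² = (0.26/2)×(2.41 − 0.85)² = 0.13×1.56² = 0.318 mA.
V_DS = V_DD − I_D·R_D = 12 − 0.318×2.7 = 11.1 V.
Saturation requires V_DS ≥ V_GS − V_t = 1.56 V; 11.1 ≥ 1.56 ✓.

I_D ≈ 0.32 mA, V_DS ≈ 11 V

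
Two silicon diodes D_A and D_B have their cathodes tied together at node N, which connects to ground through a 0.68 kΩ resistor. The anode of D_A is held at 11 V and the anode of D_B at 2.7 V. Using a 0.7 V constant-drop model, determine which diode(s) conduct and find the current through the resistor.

Only D_A conducts; I_R ≈ 15 mA

Assume both conduct. Then node N would need to be at both 11−0.7 = 10.3 V and 2.7−0.7 = 2 V, which is impossible.
Assume only D_A conducts: V_N = 11 − 0.7 = 10.3 V, so I_R = 10.3/0.68 = 15.1 mA.
Check D_B: its anode-to-cathode voltage is 2.7 − 10.3 = -7.6 V < 0.7 V, so it is off. The assumption is consistent.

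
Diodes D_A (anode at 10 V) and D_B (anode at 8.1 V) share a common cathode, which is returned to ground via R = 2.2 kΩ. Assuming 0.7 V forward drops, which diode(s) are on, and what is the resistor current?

Assume both conduct. Then node N would need to be at both 10−0.7 = 9.3 V and 8.1−0.7 = 7.4 V, which is impossible.
Assume only D_A conducts: V_N = 10 − 0.7 = 9.3 V, so I_R = 9.3/2.2 = 4.23 mA.
Check D_B: its anode-to-cathode voltage is 8.1 − 9.3 = -1.2 V < 0.7 V, so it is off. The assumption is consistent.

Only D_A conducts; I_R ≈ 4.2 mA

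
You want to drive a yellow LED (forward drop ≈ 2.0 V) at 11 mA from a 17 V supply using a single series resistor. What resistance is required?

R ≈ 1.4 kΩ

The resistor drops V_S − V_D = 17 − 2.0 = 15 V at 11 mA.
R = 15 V / 11 mA = 1.36 kΩ.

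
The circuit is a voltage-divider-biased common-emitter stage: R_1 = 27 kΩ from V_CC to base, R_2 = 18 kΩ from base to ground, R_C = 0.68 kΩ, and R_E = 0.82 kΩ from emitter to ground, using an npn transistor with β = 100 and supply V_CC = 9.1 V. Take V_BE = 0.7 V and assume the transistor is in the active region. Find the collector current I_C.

Thevenize the base divider: V_Th = V_CC·R_2/(R_1+R_2) = 9.1×18/45 = 3.64 V, R_Th = R_1‖R_2 = 10.8 kΩ.
Base-emitter loop: V_Th = I_B·R_Th + V_BE + (β+1)I_B·R_E, so I_B = (3.64 − 0.7) / (10.8 + 101×0.82) = 0.0314 mA.
I_C = β·I_B = 100×0.0314 = 3.14 mA, and I_E = (β+1)I_B = 3.17 mA.
V_CE = V_CC − I_C·R_C − I_E·R_E = 9.1 − 3.14×0.68 − 3.17×0.82 = 4.36 V.
V_CE = 4.36 V > 0.2 V confirms active-region operation.

I_C ≈ 3.1 mA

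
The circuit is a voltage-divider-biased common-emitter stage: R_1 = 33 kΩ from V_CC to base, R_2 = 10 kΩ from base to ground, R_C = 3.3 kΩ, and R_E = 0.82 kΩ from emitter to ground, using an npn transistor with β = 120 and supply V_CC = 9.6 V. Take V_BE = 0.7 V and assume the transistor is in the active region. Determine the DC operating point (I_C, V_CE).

I_C ≈ 1.7 mA, V_CE ≈ 2.5 V

Thevenize the base divider: V_Th = V_CC·R_2/(R_1+R_2) = 9.6×10/43 = 2.23 V, R_Th = R_1‖R_2 = 7.67 kΩ.
Base-emitter loop: V_Th = I_B·R_Th + V_BE + (β+1)I_B·R_E, so I_B = (2.23 − 0.7) / (7.67 + 121×0.82) = 0.0143 mA.
I_C = β·I_B = 120×0.0143 = 1.72 mA, and I_E = (β+1)I_B = 1.73 mA.
V_CE = V_CC − I_C·R_C − I_E·R_E = 9.6 − 1.72×3.3 − 1.73×0.82 = 2.5 V.
V_CE = 2.5 V > 0.2 V confirms active-region operation.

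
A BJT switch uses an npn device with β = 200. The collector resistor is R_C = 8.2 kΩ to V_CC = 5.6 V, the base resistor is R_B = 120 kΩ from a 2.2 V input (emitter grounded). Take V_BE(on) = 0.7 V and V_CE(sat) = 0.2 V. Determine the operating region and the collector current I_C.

saturation; I_C ≈ 0.66 mA

Assume active: I_B = (2.2 − 0.7)/120 = 0.0125 mA, giving I_C = β·I_B = 2.5 mA.
But then V_CE = 5.6 − 2.5×8.2 = -14.9 V < V_CE(sat) = 0.2 V — impossible in the active region.
So the transistor is saturated. With V_CE = 0.2 V, I_C = (V_CC − 0.2)/R_C = 5.4/8.2 = 0.659 mA.
Check: β·I_B = 2.5 mA > I_C = 0.659 mA, confirming saturation.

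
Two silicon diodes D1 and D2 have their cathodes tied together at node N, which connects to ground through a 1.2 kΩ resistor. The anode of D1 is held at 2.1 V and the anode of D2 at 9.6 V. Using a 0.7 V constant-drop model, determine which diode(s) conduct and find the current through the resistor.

Only D2 conducts; I_R ≈ 7.4 mA

Assume both conduct. Then node N would need to be at both 2.1−0.7 = 1.4 V and 9.6−0.7 = 8.9 V, which is impossible.
Assume only D2 conducts: V_N = 9.6 − 0.7 = 8.9 V, so I_R = 8.9/1.2 = 7.42 mA.
Check D1: its anode-to-cathode voltage is 2.1 − 8.9 = -6.8 V < 0.7 V, so it is off. The assumption is consistent.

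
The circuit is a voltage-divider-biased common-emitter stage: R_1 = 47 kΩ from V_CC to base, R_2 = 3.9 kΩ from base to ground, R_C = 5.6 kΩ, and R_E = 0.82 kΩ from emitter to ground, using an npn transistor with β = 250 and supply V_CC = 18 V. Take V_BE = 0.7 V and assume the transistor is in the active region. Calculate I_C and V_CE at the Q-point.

Thevenize the base divider: V_Th = V_CC·R_2/(R_1+R_2) = 18×3.9/50.9 = 1.38 V, R_Th = R_1‖R_2 = 3.6 kΩ.
Base-emitter loop: V_Th = I_B·R_Th + V_BE + (β+1)I_B·R_E, so I_B = (1.38 − 0.7) / (3.6 + 251×0.82) = 0.00324 mA.
I_C = β·I_B = 250×0.00324 = 0.811 mA, and I_E = (β+1)I_B = 0.814 mA.
V_CE = V_CC − I_C·R_C − I_E·R_E = 18 − 0.811×5.6 − 0.814×0.82 = 12.8 V.
V_CE = 12.8 V > 0.2 V confirms active-region operation.

I_C ≈ 0.81 mA, V_CE ≈ 13 V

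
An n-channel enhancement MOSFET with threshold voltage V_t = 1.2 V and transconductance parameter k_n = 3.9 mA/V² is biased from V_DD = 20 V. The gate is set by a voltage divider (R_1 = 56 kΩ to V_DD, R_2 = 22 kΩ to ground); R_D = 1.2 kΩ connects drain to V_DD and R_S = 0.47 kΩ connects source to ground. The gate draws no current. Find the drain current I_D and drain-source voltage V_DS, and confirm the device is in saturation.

I_D ≈ 5.8 mA, V_DS ≈ 10 V

V_G = V_DD·R_2/(R_1+R_2) = 20×22/78 = 5.64 V.
Assume saturation: I_D = (k_n/2)(V_GS − V_t)² with V_GS = V_G − I_D·R_S = 5.64 − 0.47·I_D.
Substituting gives 0.431·I_D² − 9.14·I_D + 38.5 = 0, with roots I_D = 5.78 or 15.4 mA.
The root I_D = 15.4 mA gives V_GS = -1.61 V ≤ V_t, so take I_D = 5.78 mA.
Then V_GS = 2.92 V and V_DS = V_DD − I_D(R_D+R_S) = 20 − 5.78×1.67 = 10.3 V.
Saturation requires V_DS ≥ V_GS − V_t = 1.72 V; 10.3 ≥ 1.72 ✓.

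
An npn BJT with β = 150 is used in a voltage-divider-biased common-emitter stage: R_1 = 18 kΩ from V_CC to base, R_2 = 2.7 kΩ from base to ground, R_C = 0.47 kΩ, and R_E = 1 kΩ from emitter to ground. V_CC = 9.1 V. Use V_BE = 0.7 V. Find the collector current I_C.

I_C ≈ 0.48 mA

Thevenize the base divider: V_Th = V_CC·R_2/(R_1+R_2) = 9.1×2.7/20.7 = 1.19 V, R_Th = R_1‖R_2 = 2.35 kΩ.
Base-emitter loop: V_Th = I_B·R_Th + V_BE + (β+1)I_B·R_E, so I_B = (1.19 − 0.7) / (2.35 + 151×1) = 0.00318 mA.
I_C = β·I_B = 150×0.00318 = 0.476 mA, and I_E = (β+1)I_B = 0.48 mA.
V_CE = V_CC − I_C·R_C − I_E·R_E = 9.1 − 0.476×0.47 − 0.48×1 = 8.4 V.
V_CE = 8.4 V > 0.2 V confirms active-region operation.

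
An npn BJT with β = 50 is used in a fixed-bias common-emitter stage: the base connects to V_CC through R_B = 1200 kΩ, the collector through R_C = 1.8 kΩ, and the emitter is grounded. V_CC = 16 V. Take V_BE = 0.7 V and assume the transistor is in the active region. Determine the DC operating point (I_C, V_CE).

Base loop: V_CC = I_B·R_B + V_BE, so I_B = (16 − 0.7)/1200 kΩ = 0.0128 mA.
In the active region I_C = β·I_B = 50 × 0.0128 = 0.638 mA.
Collector loop: V_CE = V_CC − I_C·R_C = 16 − 0.638×1.8 = 14.9 V.
Since V_CE = 14.9 V > V_CE(sat) ≈ 0.2 V, the transistor is in the active region as assumed.

I_C ≈ 0.64 mA, V_CE ≈ 15 V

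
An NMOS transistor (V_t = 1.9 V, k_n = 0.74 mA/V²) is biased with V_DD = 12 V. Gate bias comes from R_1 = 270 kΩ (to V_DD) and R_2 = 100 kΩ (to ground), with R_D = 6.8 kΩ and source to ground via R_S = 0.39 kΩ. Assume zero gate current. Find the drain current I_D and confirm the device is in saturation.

I_D ≈ 0.49 mA

V_G = V_DD·R_2/(R_1+R_2) = 12×100/370 = 3.24 V.
Assume saturation: I_D = (k_n/2)(V_GS − V_t)² with V_GS = V_G − I_D·R_S = 3.24 − 0.39·I_D.
Substituting gives 0.0563·I_D² − 1.39·I_D + 0.668 = 0, with roots I_D = 0.491 or 24.2 mA.
The root I_D = 24.2 mA gives V_GS = -6.18 V ≤ V_t, so take I_D = 0.491 mA.
Then V_GS = 3.05 V and V_DS = V_DD − I_D(R_D+R_S) = 12 − 0.491×7.19 = 8.47 V.
Saturation requires V_DS ≥ V_GS − V_t = 1.15 V; 8.47 ≥ 1.15 ✓.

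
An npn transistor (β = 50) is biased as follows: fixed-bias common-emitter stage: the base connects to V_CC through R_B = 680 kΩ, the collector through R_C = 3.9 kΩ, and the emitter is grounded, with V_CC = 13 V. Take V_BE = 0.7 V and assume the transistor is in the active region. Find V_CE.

V_CE ≈ 9.5 V

Base loop: V_CC = I_B·R_B + V_BE, so I_B = (13 − 0.7)/680 kΩ = 0.0181 mA.
In the active region I_C = β·I_B = 50 × 0.0181 = 0.904 mA.
Collector loop: V_CE = V_CC − I_C·R_C = 13 − 0.904×3.9 = 9.47 V.
Since V_CE = 9.47 V > V_CE(sat) ≈ 0.2 V, the transistor is in the active region as assumed.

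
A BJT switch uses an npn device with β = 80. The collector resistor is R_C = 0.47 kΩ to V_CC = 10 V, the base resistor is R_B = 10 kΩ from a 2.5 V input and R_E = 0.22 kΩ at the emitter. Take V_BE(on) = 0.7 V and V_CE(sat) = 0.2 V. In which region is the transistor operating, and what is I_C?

Assume active. Base-emitter loop: I_B = (V_BB − V_BE)/(R_B + (β+1)R_E) = (2.5 − 0.7)/(10 + 81×0.22) = 0.0647 mA.
I_C = β·I_B = 80×0.0647 = 5.18 mA.
V_CE = V_CC − I_C·R_C − I_E·R_E = 10 − 5.18×0.47 − 5.24×0.22 = 6.41 V > V_CE(sat), so the active-region assumption holds.

active; I_C ≈ 5.2 mA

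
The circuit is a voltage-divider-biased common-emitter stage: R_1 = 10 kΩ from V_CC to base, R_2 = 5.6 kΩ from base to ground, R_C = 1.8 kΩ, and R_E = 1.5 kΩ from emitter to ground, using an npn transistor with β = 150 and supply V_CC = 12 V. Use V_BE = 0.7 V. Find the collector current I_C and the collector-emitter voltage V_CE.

I_C ≈ 2.4 mA, V_CE ≈ 4.2 V

Thevenize the base divider: V_Th = V_CC·R_2/(R_1+R_2) = 12×5.6/15.6 = 4.31 V, R_Th = R_1‖R_2 = 3.59 kΩ.
Base-emitter loop: V_Th = I_B·R_Th + V_BE + (β+1)I_B·R_E, so I_B = (4.31 − 0.7) / (3.59 + 151×1.5) = 0.0157 mA.
I_C = β·I_B = 150×0.0157 = 2.35 mA, and I_E = (β+1)I_B = 2.37 mA.
V_CE = V_CC − I_C·R_C − I_E·R_E = 12 − 2.35×1.8 − 2.37×1.5 = 4.22 V.
V_CE = 4.22 V > 0.2 V confirms active-region operation.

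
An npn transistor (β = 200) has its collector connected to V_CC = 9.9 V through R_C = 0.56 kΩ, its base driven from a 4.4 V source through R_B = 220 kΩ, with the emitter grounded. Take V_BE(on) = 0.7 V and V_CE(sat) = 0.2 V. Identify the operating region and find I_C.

active; I_C ≈ 3.4 mA

Assume active. Base-emitter loop: I_B = (V_BB − V_BE)/R_B = (4.4 − 0.7)/220 = 0.0168 mA.
I_C = β·I_B = 200×0.0168 = 3.36 mA.
V_CE = V_CC − I_C·R_C = 9.9 − 3.36×0.56 = 8.02 V > V_CE(sat), so the active-region assumption holds.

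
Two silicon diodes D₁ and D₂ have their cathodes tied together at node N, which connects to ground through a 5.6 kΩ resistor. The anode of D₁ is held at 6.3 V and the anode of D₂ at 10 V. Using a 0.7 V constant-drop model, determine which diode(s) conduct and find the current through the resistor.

Only D₂ conducts; I_R ≈ 1.7 mA

Assume both conduct. Then node N would need to be at both 6.3−0.7 = 5.6 V and 10−0.7 = 9.3 V, which is impossible.
Assume only D₂ conducts: V_N = 10 − 0.7 = 9.3 V, so I_R = 9.3/5.6 = 1.66 mA.
Check D₁: its anode-to-cathode voltage is 6.3 − 9.3 = -3 V < 0.7 V, so it is off. The assumption is consistent.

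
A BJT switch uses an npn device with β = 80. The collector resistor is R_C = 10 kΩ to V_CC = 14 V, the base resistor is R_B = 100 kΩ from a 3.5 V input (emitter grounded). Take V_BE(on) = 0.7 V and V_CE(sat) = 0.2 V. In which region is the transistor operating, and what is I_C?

Assume active: I_B = (3.5 − 0.7)/100 = 0.028 mA, giving I_C = β·I_B = 2.24 mA.
But then V_CE = 14 − 2.24×10 = -8.4 V < V_CE(sat) = 0.2 V — impossible in the active region.
So the transistor is saturated. With V_CE = 0.2 V, I_C = (V_CC − 0.2)/R_C = 13.8/10 = 1.38 mA.
Check: β·I_B = 2.24 mA > I_C = 1.38 mA, confirming saturation.

saturation; I_C ≈ 1.4 mA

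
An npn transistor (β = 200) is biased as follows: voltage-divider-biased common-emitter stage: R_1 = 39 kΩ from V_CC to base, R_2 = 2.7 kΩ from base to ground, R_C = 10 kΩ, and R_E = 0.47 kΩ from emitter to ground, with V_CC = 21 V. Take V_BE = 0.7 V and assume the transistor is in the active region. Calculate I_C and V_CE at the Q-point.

I_C ≈ 1.4 mA, V_CE ≈ 6.8 V

Thevenize the base divider: V_Th = V_CC·R_2/(R_1+R_2) = 21×2.7/41.7 = 1.36 V, R_Th = R_1‖R_2 = 2.53 kΩ.
Base-emitter loop: V_Th = I_B·R_Th + V_BE + (β+1)I_B·R_E, so I_B = (1.36 − 0.7) / (2.53 + 201×0.47) = 0.0068 mA.
I_C = β·I_B = 200×0.0068 = 1.36 mA, and I_E = (β+1)I_B = 1.37 mA.
V_CE = V_CC − I_C·R_C − I_E·R_E = 21 − 1.36×10 − 1.37×0.47 = 6.75 V.
V_CE = 6.75 V > 0.2 V confirms active-region operation.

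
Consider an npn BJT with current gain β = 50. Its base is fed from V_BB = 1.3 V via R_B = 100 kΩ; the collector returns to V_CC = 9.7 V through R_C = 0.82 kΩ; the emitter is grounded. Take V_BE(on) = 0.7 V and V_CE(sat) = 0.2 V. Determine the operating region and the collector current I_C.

Assume active. Base-emitter loop: I_B = (V_BB − V_BE)/R_B = (1.3 − 0.7)/100 = 0.006 mA.
I_C = β·I_B = 50×0.006 = 0.3 mA.
V_CE = V_CC − I_C·R_C = 9.7 − 0.3×0.82 = 9.45 V > V_CE(sat), so the active-region assumption holds.

active; I_C ≈ 0.3 mA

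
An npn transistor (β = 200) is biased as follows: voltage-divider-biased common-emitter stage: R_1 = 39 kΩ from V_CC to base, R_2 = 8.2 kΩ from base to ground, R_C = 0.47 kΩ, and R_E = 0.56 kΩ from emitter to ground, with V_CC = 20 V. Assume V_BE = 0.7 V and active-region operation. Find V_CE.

Thevenize the base divider: V_Th = V_CC·R_2/(R_1+R_2) = 20×8.2/47.2 = 3.47 V, R_Th = R_1‖R_2 = 6.78 kΩ.
Base-emitter loop: V_Th = I_B·R_Th + V_BE + (β+1)I_B·R_E, so I_B = (3.47 − 0.7) / (6.78 + 201×0.56) = 0.0233 mA.
I_C = β·I_B = 200×0.0233 = 4.65 mA, and I_E = (β+1)I_B = 4.67 mA.
V_CE = V_CC − I_C·R_C − I_E·R_E = 20 − 4.65×0.47 − 4.67×0.56 = 15.2 V.
V_CE = 15.2 V > 0.2 V confirms active-region operation.

V_CE ≈ 15 V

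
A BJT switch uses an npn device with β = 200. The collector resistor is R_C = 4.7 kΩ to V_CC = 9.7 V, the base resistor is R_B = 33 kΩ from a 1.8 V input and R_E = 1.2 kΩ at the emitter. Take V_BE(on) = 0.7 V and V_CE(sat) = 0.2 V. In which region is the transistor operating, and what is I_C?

Assume active. Base-emitter loop: I_B = (V_BB − V_BE)/(R_B + (β+1)R_E) = (1.8 − 0.7)/(33 + 201×1.2) = 0.00401 mA.
I_C = β·I_B = 200×0.00401 = 0.802 mA.
V_CE = V_CC − I_C·R_C − I_E·R_E = 9.7 − 0.802×4.7 − 0.806×1.2 = 4.96 V > V_CE(sat), so the active-region assumption holds.

active; I_C ≈ 0.8 mA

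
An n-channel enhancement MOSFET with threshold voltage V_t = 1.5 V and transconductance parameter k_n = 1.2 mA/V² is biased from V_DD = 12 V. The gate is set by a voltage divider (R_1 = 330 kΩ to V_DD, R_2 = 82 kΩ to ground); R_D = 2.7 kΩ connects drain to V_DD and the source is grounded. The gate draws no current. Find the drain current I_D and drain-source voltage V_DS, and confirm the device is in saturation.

V_G = V_DD·R_2/(R_1+R_2) = 12×82/412 = 2.39 V. With the source grounded, V_GS = V_G = 2.39 V.
Assume saturation: I_D = (k_n/2)(V_GS − V_t)² = (1.2/2)×(2.39 − 1.5)² = 0.6×0.888² = 0.473 mA.
V_DS = V_DD − I_D·R_D = 12 − 0.473×2.7 = 10.7 V.
Saturation requires V_DS ≥ V_GS − V_t = 0.888 V; 10.7 ≥ 0.888 ✓.

I_D ≈ 0.47 mA, V_DS ≈ 11 V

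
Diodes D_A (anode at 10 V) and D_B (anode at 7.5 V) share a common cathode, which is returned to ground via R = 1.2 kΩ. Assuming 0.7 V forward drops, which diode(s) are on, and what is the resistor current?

Assume both conduct. Then node N would need to be at both 10−0.7 = 9.3 V and 7.5−0.7 = 6.8 V, which is impossible.
Assume only D_A conducts: V_N = 10 − 0.7 = 9.3 V, so I_R = 9.3/1.2 = 7.75 mA.
Check D_B: its anode-to-cathode voltage is 7.5 − 9.3 = -1.8 V < 0.7 V, so it is off. The assumption is consistent.

Only D_A conducts; I_R ≈ 7.8 mA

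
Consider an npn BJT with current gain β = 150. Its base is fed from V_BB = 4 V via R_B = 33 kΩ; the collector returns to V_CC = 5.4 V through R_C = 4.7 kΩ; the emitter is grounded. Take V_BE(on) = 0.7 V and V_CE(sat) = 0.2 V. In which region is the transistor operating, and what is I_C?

Assume active: I_B = (4 − 0.7)/33 = 0.1 mA, giving I_C = β·I_B = 15 mA.
But then V_CE = 5.4 − 15×4.7 = -65.1 V < V_CE(sat) = 0.2 V — impossible in the active region.
So the transistor is saturated. With V_CE = 0.2 V, I_C = (V_CC − 0.2)/R_C = 5.2/4.7 = 1.11 mA.
Check: β·I_B = 15 mA > I_C = 1.11 mA, confirming saturation.

saturation; I_C ≈ 1.1 mA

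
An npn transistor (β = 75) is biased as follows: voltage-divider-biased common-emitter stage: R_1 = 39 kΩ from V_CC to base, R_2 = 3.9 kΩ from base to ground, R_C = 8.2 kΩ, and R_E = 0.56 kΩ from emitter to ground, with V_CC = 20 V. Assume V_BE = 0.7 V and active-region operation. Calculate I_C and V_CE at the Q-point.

Thevenize the base divider: V_Th = V_CC·R_2/(R_1+R_2) = 20×3.9/42.9 = 1.82 V, R_Th = R_1‖R_2 = 3.55 kΩ.
Base-emitter loop: V_Th = I_B·R_Th + V_BE + (β+1)I_B·R_E, so I_B = (1.82 − 0.7) / (3.55 + 76×0.56) = 0.0243 mA.
I_C = β·I_B = 75×0.0243 = 1.82 mA, and I_E = (β+1)I_B = 1.84 mA.
V_CE = V_CC − I_C·R_C − I_E·R_E = 20 − 1.82×8.2 − 1.84×0.56 = 4.05 V.
V_CE = 4.05 V > 0.2 V confirms active-region operation.

I_C ≈ 1.8 mA, V_CE ≈ 4.1 V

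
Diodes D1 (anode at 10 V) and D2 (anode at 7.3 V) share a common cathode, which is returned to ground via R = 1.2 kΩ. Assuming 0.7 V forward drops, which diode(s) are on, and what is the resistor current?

Assume both conduct. Then node N would need to be at both 10−0.7 = 9.3 V and 7.3−0.7 = 6.6 V, which is impossible.
Assume only D1 conducts: V_N = 10 − 0.7 = 9.3 V, so I_R = 9.3/1.2 = 7.75 mA.
Check D2: its anode-to-cathode voltage is 7.3 − 9.3 = -2 V < 0.7 V, so it is off. The assumption is consistent.

Only D1 conducts; I_R ≈ 7.8 mA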